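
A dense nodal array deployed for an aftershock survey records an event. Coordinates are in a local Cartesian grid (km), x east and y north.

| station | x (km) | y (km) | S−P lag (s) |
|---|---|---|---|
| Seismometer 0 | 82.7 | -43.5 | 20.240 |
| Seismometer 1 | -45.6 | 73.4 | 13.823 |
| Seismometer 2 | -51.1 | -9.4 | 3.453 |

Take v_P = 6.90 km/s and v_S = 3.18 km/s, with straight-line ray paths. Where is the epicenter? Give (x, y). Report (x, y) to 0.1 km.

Distance from S−P lag: d = Δt · v_P v_S / (v_P − v_S) = Δt · (6.90·3.18)/(6.90−3.18) ≈ 5.8984·Δt.
So d_Seismometer 0 = 119.38, d_Seismometer 1 = 81.53, d_Seismometer 2 = 20.37 km.
Circle about each station: (x − 82.7)² + (y + 43.5)² = 119.38²; (x + 45.6)² + (y − 73.4)² = 81.53²; (x + 51.1)² + (y + 9.4)² = 20.37².
Subtracting the Seismometer 0 equation from the Seismometer 1 and Seismometer 2 equations removes the quadratic terms:
-256.6 x + 233.8 y = 6339.82
-267.6 x + 68.2 y = 7804.68
Solving the 2×2 system: x ≈ -30.9, y ≈ -6.8 km.

(-30.9, -6.8)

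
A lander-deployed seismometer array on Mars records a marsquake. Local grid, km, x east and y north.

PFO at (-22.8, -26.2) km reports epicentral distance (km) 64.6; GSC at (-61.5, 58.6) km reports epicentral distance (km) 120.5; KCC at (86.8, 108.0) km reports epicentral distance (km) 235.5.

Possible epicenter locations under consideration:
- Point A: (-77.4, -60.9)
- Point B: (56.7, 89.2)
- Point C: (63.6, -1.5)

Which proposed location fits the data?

Point A

For each candidate, compare |candidate − station| to the reported distance:
Point A: residuals PFO 0.1, GSC 0.1, KCC 0.1 → max 0.1 km
Point B: residuals PFO 75.5, GSC 1.6, KCC 200.0 → max 200.0 km
Point C: residuals PFO 25.3, GSC 18.3, KCC 123.6 → max 123.6 km
Only Point A has all residuals ≈ 0.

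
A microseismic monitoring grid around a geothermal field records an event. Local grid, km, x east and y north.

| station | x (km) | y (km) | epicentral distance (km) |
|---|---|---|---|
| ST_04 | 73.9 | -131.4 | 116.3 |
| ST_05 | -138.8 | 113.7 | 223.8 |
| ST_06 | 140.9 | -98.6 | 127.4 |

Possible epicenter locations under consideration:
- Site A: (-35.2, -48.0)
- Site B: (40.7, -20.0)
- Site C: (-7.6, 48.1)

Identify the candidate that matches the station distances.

Site B

For each candidate, compare |candidate − station| to the reported distance:
Site A: residuals ST_04 21.0, ST_05 31.8, ST_06 55.8 → max 55.8 km
Site B: residuals ST_04 0.1, ST_05 0.0, ST_06 0.1 → max 0.1 km
Site C: residuals ST_04 80.8, ST_05 77.1, ST_06 81.3 → max 81.3 km
Only Site B has all residuals ≈ 0.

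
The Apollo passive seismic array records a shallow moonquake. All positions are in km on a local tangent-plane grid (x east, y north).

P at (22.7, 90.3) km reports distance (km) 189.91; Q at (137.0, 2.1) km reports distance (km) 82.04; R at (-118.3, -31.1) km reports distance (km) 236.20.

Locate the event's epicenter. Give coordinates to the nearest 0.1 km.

(113.5, -76.5)

Circle about each station: (x − 22.7)² + (y − 90.3)² = 189.91²; (x − 137.0)² + (y − 2.1)² = 82.04²; (x + 118.3)² + (y + 31.1)² = 236.20².
Subtracting the P equation from the Q and R equations removes the quadratic terms:
228.6 x − 176.4 y = 39439.28
-282.0 x − 242.8 y = -13431.91
Solving the 2×2 system: x ≈ 113.5, y ≈ -76.5 km.
Check against P (with the unrounded x, y): √((x − 22.7)²+(y − 90.3)²) = 189.91 ≈ 189.91 km. ✓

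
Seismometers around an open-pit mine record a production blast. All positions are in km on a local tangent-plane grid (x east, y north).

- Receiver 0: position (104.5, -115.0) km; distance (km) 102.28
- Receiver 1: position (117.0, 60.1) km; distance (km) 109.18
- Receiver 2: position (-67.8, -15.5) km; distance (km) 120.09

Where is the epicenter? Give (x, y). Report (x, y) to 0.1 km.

51.7 km east, -27.4 km north

Circle about each station: (x − 104.5)² + (y + 115.0)² = 102.28²; (x − 117.0)² + (y − 60.1)² = 109.18²; (x + 67.8)² + (y + 15.5)² = 120.09².
Subtracting the Receiver 0 equation from the Receiver 1 and Receiver 2 equations removes the quadratic terms:
25.0 x + 350.2 y = -8303.31
-344.6 x + 199.0 y = -23268.57
Solving the 2×2 system: x ≈ 51.7, y ≈ -27.4 km.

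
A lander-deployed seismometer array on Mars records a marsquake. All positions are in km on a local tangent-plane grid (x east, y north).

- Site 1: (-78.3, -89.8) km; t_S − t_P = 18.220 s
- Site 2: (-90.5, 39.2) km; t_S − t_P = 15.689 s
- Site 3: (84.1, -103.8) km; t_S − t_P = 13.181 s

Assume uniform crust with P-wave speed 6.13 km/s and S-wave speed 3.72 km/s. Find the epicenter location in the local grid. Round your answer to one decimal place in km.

(56.4, 17.8)

Distance from S−P lag: d = Δt · v_P v_S / (v_P − v_S) = Δt · (6.13·3.72)/(6.13−3.72) ≈ 9.4621·Δt.
So d_Site 1 = 172.40, d_Site 2 = 148.45, d_Site 3 = 124.72 km.
Circle about each station: (x + 78.3)² + (y + 89.8)² = 172.40²; (x + 90.5)² + (y − 39.2)² = 148.45²; (x − 84.1)² + (y + 103.8)² = 124.72².
Subtracting the Site 1 equation from the Site 2 and Site 3 equations removes the quadratic terms:
-24.4 x + 258.0 y = 3216.32
324.8 x − 28.0 y = 17819.00
Solving the 2×2 system: x ≈ 56.4, y ≈ 17.8 km.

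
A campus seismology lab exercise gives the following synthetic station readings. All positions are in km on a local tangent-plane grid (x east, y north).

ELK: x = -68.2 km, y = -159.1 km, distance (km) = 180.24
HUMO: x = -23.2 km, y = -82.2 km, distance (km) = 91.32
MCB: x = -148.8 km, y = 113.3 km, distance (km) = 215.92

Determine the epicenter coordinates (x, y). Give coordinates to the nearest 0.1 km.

29.9 km east, -7.9 km north

Circle about each station: (x + 68.2)² + (y + 159.1)² = 180.24²; (x + 23.2)² + (y + 82.2)² = 91.32²; (x + 148.8)² + (y − 113.3)² = 215.92².
Subtracting pairs of circle equations eliminates x²+y² and gives linear equations (the radical axes):
90.0 x + 153.8 y = 1478.15
-161.2 x + 544.8 y = -9120.71
Solving the 2×2 system: x ≈ 29.9, y ≈ -7.9 km.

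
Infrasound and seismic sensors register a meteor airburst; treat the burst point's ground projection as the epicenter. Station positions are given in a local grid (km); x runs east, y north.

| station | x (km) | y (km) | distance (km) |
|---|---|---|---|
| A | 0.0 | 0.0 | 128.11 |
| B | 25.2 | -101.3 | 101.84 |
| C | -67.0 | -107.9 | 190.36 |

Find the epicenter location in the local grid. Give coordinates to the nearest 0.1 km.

Circle about each station: x² + y² = 128.11²; (x − 25.2)² + (y + 101.3)² = 101.84²; (x + 67.0)² + (y + 107.9)² = 190.36².
Subtracting the A equation from the B and C equations removes the quadratic terms:
50.4 x − 202.6 y = 16937.52
-134.0 x − 215.8 y = -3693.35
Solving the 2×2 system: x ≈ 115.8, y ≈ -54.8 km.

(115.8, -54.8)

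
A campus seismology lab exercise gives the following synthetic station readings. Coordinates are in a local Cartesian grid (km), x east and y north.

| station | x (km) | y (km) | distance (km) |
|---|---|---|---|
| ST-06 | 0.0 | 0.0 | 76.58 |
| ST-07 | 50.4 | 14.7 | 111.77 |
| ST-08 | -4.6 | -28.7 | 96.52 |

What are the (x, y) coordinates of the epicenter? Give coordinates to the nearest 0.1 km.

-54.2 km east, 54.1 km north

Circle about each station: x² + y² = 76.58²; (x − 50.4)² + (y − 14.7)² = 111.77²; (x + 4.6)² + (y + 28.7)² = 96.52².
Subtracting pairs of circle equations eliminates x²+y² and gives linear equations (the radical axes):
100.8 x + 29.4 y = -3871.79
-9.2 x − 57.4 y = -2606.76
Solving the 2×2 system: x ≈ -54.2, y ≈ 54.1 km.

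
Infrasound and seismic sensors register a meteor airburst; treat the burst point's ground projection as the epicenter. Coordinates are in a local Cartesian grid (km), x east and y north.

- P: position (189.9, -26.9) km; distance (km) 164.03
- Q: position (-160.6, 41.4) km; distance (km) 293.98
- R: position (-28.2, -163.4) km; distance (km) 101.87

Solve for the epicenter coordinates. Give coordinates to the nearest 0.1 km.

x ≈ 70.9 km, y ≈ -139.8 km

Circle about each station: (x − 189.9)² + (y + 26.9)² = 164.03²; (x + 160.6)² + (y − 41.4)² = 293.98²; (x + 28.2)² + (y + 163.4)² = 101.87².
Subtracting pairs of circle equations eliminates x²+y² and gives linear equations (the radical axes):
-701.0 x + 136.6 y = -68797.70
-436.2 x − 273.0 y = 7237.52
Solving the 2×2 system: x ≈ 70.9, y ≈ -139.8 km.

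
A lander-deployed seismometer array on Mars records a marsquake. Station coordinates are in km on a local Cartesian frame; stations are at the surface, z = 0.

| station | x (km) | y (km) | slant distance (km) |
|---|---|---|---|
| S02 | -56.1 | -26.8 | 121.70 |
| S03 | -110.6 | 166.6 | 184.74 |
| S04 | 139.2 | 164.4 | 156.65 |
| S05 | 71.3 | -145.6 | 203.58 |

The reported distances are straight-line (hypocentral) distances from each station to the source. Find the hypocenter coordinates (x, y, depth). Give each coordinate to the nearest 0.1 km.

Each station gives a sphere (x−x_i)² + (y−y_i)² + z² = d_i² (stations at z=0).
Subtracting the S02 sphere from S03 and S04: z² cancels, leaving linear equations in x and y:
-109.0 x + 386.8 y = 16804.49
390.6 x + 382.4 y = 32810.22
Solving: x ≈ 32.500, y ≈ 52.603 km (keep extra digits for the depth step; rounded: 32.5, 52.6).
Then from the S02 sphere: z² = 121.70² − (x + 56.1)² − (y + 26.8)² with x = 32.500, y = 52.603, so z ≈ 25.614 ≈ 25.6 km.
Check against S05 (with the unrounded solution): distance 203.58 ≈ 203.58 km. ✓

x ≈ 32.5 km, y ≈ 52.6 km, depth ≈ 25.6 km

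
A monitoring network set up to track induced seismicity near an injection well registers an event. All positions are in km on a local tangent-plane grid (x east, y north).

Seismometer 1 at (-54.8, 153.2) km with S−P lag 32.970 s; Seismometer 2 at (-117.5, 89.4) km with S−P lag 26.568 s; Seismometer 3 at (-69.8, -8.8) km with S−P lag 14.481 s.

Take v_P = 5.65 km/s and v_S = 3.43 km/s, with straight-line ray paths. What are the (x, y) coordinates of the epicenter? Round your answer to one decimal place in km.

-57.4 km east, -134.6 km north

Distance from S−P lag: d = Δt · v_P v_S / (v_P − v_S) = Δt · (5.65·3.43)/(5.65−3.43) ≈ 8.7295·Δt.
So d_Seismometer 1 = 287.81, d_Seismometer 2 = 231.93, d_Seismometer 3 = 126.41 km.
Circle about each station: (x + 54.8)² + (y − 153.2)² = 287.81²; (x + 117.5)² + (y − 89.4)² = 231.93²; (x + 69.8)² + (y + 8.8)² = 126.41².
Subtracting the Seismometer 1 equation from the Seismometer 2 and Seismometer 3 equations removes the quadratic terms:
-125.4 x − 127.6 y = 24368.40
-30.0 x − 324.0 y = 45331.31
Solving the 2×2 system: x ≈ -57.4, y ≈ -134.6 km.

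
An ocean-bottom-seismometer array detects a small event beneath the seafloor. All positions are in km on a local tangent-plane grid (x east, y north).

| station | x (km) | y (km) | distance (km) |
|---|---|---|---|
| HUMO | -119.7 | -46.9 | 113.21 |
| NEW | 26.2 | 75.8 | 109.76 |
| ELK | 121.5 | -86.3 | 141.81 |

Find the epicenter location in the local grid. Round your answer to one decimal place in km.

Circle about each station: (x + 119.7)² + (y + 46.9)² = 113.21²; (x − 26.2)² + (y − 75.8)² = 109.76²; (x − 121.5)² + (y + 86.3)² = 141.81².
Subtracting the HUMO equation from the NEW and ELK equations removes the quadratic terms:
291.8 x + 245.4 y = -9326.37
482.4 x − 78.8 y = -1611.33
Solving the 2×2 system: x ≈ -8.0, y ≈ -28.5 km.

-8.0 km east, -28.5 km north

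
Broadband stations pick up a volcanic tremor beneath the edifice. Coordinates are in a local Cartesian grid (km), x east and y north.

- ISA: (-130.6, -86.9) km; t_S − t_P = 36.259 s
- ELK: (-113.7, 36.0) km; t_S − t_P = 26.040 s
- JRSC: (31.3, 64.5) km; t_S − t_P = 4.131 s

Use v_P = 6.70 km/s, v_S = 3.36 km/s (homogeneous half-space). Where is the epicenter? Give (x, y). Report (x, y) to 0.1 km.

Distance from S−P lag: d = Δt · v_P v_S / (v_P − v_S) = Δt · (6.70·3.36)/(6.70−3.36) ≈ 6.7401·Δt.
So d_ISA = 244.39, d_ELK = 175.51, d_JRSC = 27.84 km.
Circle about each station: (x + 130.6)² + (y + 86.9)² = 244.39²; (x + 113.7)² + (y − 36.0)² = 175.51²; (x − 31.3)² + (y − 64.5)² = 27.84².
Subtracting the ISA equation from the ELK and JRSC equations removes the quadratic terms:
33.8 x + 245.8 y = 18538.43
323.8 x + 302.8 y = 39483.38
Solving the 2×2 system: x ≈ 59.0, y ≈ 67.3 km.
Check against ISA (with the unrounded x, y): √((x + 130.6)²+(y + 86.9)²) = 244.39 ≈ 244.39 km. ✓

(59.0, 67.3)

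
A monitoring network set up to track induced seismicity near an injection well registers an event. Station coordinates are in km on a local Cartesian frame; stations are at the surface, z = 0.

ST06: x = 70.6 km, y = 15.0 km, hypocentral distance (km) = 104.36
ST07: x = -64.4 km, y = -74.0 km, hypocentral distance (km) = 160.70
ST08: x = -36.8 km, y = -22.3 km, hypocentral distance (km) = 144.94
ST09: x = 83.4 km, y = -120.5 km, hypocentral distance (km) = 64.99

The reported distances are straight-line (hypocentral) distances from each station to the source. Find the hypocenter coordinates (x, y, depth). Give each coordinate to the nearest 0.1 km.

(89.2, -76.2, 47.2)

Each station gives a sphere (x−x_i)² + (y−y_i)² + z² = d_i² (stations at z=0).
Subtracting the ST06 sphere from ST07 and ST08: z² cancels, leaving linear equations in x and y:
-270.0 x − 178.0 y = -10519.48
-214.8 x − 74.6 y = -13474.42
Solving: x ≈ 89.192, y ≈ -76.193 km (keep extra digits for the depth step; rounded: 89.2, -76.2).
Then from the ST06 sphere: z² = 104.36² − (x − 70.6)² − (y − 15.0)² with x = 89.192, y = -76.193, so z ≈ 47.214 ≈ 47.2 km.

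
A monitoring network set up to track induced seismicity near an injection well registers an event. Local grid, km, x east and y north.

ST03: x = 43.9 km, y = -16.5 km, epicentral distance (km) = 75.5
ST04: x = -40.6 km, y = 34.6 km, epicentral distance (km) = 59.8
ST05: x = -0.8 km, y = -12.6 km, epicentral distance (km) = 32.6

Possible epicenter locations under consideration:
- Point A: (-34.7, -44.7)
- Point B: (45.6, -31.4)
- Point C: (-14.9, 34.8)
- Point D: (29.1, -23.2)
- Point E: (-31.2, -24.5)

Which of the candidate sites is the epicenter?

For each candidate, compare |candidate − station| to the reported distance:
Point A: residuals ST03 8.0, ST04 19.7, ST05 14.1 → max 19.7 km
Point B: residuals ST03 60.5, ST04 48.8, ST05 17.5 → max 60.5 km
Point C: residuals ST03 2.5, ST04 34.1, ST05 16.9 → max 34.1 km
Point D: residuals ST03 59.3, ST04 30.7, ST05 0.9 → max 59.3 km
Point E: residuals ST03 0.0, ST04 0.0, ST05 0.0 → max 0.0 km
Only Point E has all residuals ≈ 0.

Point E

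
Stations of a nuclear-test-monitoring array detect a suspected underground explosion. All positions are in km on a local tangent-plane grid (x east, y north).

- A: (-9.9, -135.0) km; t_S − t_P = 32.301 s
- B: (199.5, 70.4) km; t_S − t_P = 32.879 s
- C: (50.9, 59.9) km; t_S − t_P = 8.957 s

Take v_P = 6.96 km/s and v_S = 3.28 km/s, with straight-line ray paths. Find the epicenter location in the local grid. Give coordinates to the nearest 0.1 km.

Distance from S−P lag: d = Δt · v_P v_S / (v_P − v_S) = Δt · (6.96·3.28)/(6.96−3.28) ≈ 6.2035·Δt.
So d_A = 200.38, d_B = 203.96, d_C = 55.56 km.
Circle about each station: (x + 9.9)² + (y + 135.0)² = 200.38²; (x − 199.5)² + (y − 70.4)² = 203.96²; (x − 50.9)² + (y − 59.9)² = 55.56².
Subtracting the A equation from the B and C equations removes the quadratic terms:
418.8 x + 410.8 y = 24985.86
121.6 x + 389.8 y = 24921.04
Solving the 2×2 system: x ≈ -4.4, y ≈ 65.3 km.

x ≈ -4.4 km, y ≈ 65.3 km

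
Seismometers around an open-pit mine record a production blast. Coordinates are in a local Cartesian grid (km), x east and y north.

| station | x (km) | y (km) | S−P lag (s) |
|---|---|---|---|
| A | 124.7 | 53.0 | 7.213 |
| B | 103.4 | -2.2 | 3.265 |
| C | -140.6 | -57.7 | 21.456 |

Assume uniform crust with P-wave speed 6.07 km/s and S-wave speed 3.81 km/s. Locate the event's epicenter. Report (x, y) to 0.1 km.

70.4 km east, 3.0 km north

Distance from S−P lag: d = Δt · v_P v_S / (v_P − v_S) = Δt · (6.07·3.81)/(6.07−3.81) ≈ 10.2331·Δt.
So d_A = 73.81, d_B = 33.41, d_C = 219.56 km.
Circle about each station: (x − 124.7)² + (y − 53.0)² = 73.81²; (x − 103.4)² + (y + 2.2)² = 33.41²; (x + 140.6)² + (y + 57.7)² = 219.56².
Subtracting pairs of circle equations eliminates x²+y² and gives linear equations (the radical axes):
-42.6 x − 110.4 y = -3331.00
-530.6 x − 221.4 y = -38020.12
Solving the 2×2 system: x ≈ 70.4, y ≈ 3.0 km.
Check against A (with the unrounded x, y): √((x − 124.7)²+(y − 53.0)²) = 73.81 ≈ 73.81 km. ✓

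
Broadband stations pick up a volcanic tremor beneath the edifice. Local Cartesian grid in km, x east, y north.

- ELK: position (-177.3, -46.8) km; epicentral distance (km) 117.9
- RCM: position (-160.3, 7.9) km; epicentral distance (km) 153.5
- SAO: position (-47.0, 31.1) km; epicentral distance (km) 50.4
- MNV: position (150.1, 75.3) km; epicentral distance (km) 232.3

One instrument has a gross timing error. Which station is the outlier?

RCM

Solve using three stations at a time. Using ELK, SAO, MNV (subtract circle equations pairwise → linear system) gives (x, y) ≈ (-63.2, -16.8).
Distances from that point to each station vs reported:
  ELK: calculated 118.0 vs reported 117.9 → residual 0.1 km
  RCM: calculated 100.2 vs reported 153.5 → residual 53.3 km
  SAO: calculated 50.6 vs reported 50.4 → residual 0.2 km
  MNV: calculated 232.3 vs reported 232.3 → residual 0.0 km
ELK, SAO, MNV are mutually consistent (residuals ≈ 0); RCM is off by 53.3 km.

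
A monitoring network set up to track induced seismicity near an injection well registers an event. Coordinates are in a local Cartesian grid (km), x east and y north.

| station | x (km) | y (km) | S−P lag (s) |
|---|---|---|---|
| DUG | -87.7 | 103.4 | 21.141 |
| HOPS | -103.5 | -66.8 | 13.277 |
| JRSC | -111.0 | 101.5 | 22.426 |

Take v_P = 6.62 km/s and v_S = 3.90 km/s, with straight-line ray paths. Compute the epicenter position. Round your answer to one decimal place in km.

(22.5, -64.3)

Distance from S−P lag: d = Δt · v_P v_S / (v_P − v_S) = Δt · (6.62·3.90)/(6.62−3.90) ≈ 9.4919·Δt.
So d_DUG = 200.67, d_HOPS = 126.02, d_JRSC = 212.87 km.
Circle about each station: (x + 87.7)² + (y − 103.4)² = 200.67²; (x + 103.5)² + (y + 66.8)² = 126.02²; (x + 111.0)² + (y − 101.5)² = 212.87².
Subtracting the DUG equation from the HOPS and JRSC equations removes the quadratic terms:
-31.6 x − 340.4 y = 21179.05
-46.6 x − 3.8 y = -804.79
Solving the 2×2 system: x ≈ 22.5, y ≈ -64.3 km.
Check against DUG (with the unrounded x, y): √((x + 87.7)²+(y − 103.4)²) = 200.68 ≈ 200.67 km. ✓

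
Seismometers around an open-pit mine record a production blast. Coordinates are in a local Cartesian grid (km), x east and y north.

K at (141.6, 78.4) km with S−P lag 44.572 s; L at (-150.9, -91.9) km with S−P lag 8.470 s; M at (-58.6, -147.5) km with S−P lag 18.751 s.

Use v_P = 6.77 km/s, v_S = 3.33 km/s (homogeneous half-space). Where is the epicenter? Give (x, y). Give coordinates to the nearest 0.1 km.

-123.9 km east, -43.4 km north

Distance from S−P lag: d = Δt · v_P v_S / (v_P − v_S) = Δt · (6.77·3.33)/(6.77−3.33) ≈ 6.5535·Δt.
So d_K = 292.10, d_L = 55.51, d_M = 122.89 km.
Circle about each station: (x − 141.6)² + (y − 78.4)² = 292.10²; (x + 150.9)² + (y + 91.9)² = 55.51²; (x + 58.6)² + (y + 147.5)² = 122.89².
Subtracting the K equation from the L and M equations removes the quadratic terms:
-585.0 x − 340.6 y = 87260.35
-400.4 x − 451.8 y = 69213.55
Solving the 2×2 system: x ≈ -123.9, y ≈ -43.4 km.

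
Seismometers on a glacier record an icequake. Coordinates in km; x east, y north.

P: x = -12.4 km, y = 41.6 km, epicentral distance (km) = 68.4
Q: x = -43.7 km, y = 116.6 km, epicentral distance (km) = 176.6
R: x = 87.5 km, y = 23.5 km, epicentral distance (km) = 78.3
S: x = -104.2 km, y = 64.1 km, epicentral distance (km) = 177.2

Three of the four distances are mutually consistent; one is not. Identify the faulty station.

Solve using three stations at a time. Using Q, R, S (subtract circle equations pairwise → linear system) gives (x, y) ≈ (40.0, -39.0).
Distances from that point to each station vs reported:
  P: calculated 96.1 vs reported 68.4 → residual 27.7 km
  Q: calculated 176.7 vs reported 176.6 → residual 0.1 km
  R: calculated 78.5 vs reported 78.3 → residual 0.2 km
  S: calculated 177.3 vs reported 177.2 → residual 0.1 km
Q, R, S are mutually consistent (residuals ≈ 0); P is off by 27.7 km.

P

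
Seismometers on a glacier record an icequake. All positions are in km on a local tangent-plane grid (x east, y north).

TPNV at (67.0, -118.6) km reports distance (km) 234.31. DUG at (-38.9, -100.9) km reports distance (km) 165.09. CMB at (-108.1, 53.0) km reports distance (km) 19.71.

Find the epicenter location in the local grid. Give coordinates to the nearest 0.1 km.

Circle about each station: (x − 67.0)² + (y + 118.6)² = 234.31²; (x + 38.9)² + (y + 100.9)² = 165.09²; (x + 108.1)² + (y − 53.0)² = 19.71².
Subtracting the TPNV equation from the DUG and CMB equations removes the quadratic terms:
-211.8 x + 35.4 y = 20785.53
-350.2 x + 343.2 y = 50452.34
Solving the 2×2 system: x ≈ -88.7, y ≈ 56.5 km.

(-88.7, 56.5)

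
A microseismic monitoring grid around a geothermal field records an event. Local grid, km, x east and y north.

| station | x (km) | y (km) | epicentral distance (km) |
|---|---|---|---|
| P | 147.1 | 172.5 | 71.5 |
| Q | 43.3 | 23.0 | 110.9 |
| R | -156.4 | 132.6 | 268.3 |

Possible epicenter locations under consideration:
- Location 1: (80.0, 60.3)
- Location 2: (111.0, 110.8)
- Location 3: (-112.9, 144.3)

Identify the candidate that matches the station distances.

For each candidate, compare |candidate − station| to the reported distance:
Location 1: residuals P 59.2, Q 58.6, R 21.1 → max 59.2 km
Location 2: residuals P 0.0, Q 0.0, R 0.0 → max 0.0 km
Location 3: residuals P 190.0, Q 86.9, R 223.3 → max 223.3 km
Only Location 2 has all residuals ≈ 0.

Location 2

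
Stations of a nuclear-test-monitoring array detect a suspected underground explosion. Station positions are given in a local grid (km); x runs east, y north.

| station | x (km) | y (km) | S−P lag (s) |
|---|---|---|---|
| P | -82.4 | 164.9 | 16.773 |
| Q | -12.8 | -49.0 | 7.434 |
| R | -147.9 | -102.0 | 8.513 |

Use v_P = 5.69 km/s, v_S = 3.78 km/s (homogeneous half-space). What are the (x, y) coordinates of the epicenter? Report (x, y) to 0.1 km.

(-92.6, -23.7)

Distance from S−P lag: d = Δt · v_P v_S / (v_P − v_S) = Δt · (5.69·3.78)/(5.69−3.78) ≈ 11.2608·Δt.
So d_P = 188.88, d_Q = 83.71, d_R = 95.86 km.
Circle about each station: (x + 82.4)² + (y − 164.9)² = 188.88²; (x + 12.8)² + (y + 49.0)² = 83.71²; (x + 147.9)² + (y + 102.0)² = 95.86².
Subtracting the P equation from the Q and R equations removes the quadratic terms:
139.2 x − 427.8 y = -2748.64
-131.0 x − 533.8 y = 24783.15
Solving the 2×2 system: x ≈ -92.6, y ≈ -23.7 km.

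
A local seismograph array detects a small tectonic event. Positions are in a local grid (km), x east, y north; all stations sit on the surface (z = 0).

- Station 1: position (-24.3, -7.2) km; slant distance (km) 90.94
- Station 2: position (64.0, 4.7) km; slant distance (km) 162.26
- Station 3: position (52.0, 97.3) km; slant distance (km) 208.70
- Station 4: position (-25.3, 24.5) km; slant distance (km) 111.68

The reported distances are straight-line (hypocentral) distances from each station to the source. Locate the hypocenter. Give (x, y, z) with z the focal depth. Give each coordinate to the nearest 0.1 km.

Each station gives a sphere (x−x_i)² + (y−y_i)² + z² = d_i² (stations at z=0).
Subtracting the Station 1 sphere from Station 2 and Station 3: z² cancels, leaving linear equations in x and y:
176.6 x + 23.8 y = -14582.46
152.6 x + 209.0 y = -23756.65
Solving: x ≈ -74.595, y ≈ -59.203 km (keep extra digits for the depth step; rounded: -74.6, -59.2).
Then from the Station 1 sphere: z² = 90.94² − (x + 24.3)² − (y + 7.2)² with x = -74.595, y = -59.203, so z ≈ 55.102 ≈ 55.1 km.

x ≈ -74.6 km, y ≈ -59.2 km, depth ≈ 55.1 km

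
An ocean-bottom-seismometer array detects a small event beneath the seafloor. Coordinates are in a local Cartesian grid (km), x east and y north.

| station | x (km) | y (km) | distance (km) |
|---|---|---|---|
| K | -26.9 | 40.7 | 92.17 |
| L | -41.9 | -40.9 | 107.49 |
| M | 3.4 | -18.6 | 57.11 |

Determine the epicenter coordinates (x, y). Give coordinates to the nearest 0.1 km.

Circle about each station: (x + 26.9)² + (y − 40.7)² = 92.17²; (x + 41.9)² + (y + 40.9)² = 107.49²; (x − 3.4)² + (y + 18.6)² = 57.11².
Subtracting pairs of circle equations eliminates x²+y² and gives linear equations (the radical axes):
-30.0 x − 163.2 y = -2010.47
60.6 x − 118.6 y = 3211.18
Solving the 2×2 system: x ≈ 56.7, y ≈ 1.9 km.

(56.7, 1.9)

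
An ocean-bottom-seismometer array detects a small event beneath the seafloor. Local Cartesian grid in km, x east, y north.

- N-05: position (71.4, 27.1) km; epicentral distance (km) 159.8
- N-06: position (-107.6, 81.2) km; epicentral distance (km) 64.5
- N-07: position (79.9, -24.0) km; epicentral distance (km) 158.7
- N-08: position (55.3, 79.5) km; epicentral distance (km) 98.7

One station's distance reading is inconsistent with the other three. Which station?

N-05

Solve using three stations at a time. Using N-06, N-07, N-08 (subtract circle equations pairwise → linear system) gives (x, y) ≈ (-43.3, 76.0).
Distances from that point to each station vs reported:
  N-05: calculated 124.7 vs reported 159.8 → residual 35.1 km
  N-06: calculated 64.5 vs reported 64.5 → residual 0.0 km
  N-07: calculated 158.7 vs reported 158.7 → residual 0.0 km
  N-08: calculated 98.7 vs reported 98.7 → residual 0.0 km
N-06, N-07, N-08 are mutually consistent (residuals ≈ 0); N-05 is off by 35.1 km.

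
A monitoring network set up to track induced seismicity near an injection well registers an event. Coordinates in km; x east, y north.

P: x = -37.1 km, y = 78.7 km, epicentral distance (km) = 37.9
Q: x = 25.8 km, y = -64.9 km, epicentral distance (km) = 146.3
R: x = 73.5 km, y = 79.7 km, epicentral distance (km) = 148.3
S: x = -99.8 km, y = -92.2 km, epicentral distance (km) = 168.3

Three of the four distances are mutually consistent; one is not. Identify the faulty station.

Q

Solve using three stations at a time. Using P, R, S (subtract circle equations pairwise → linear system) gives (x, y) ≈ (-74.7, 74.2).
Distances from that point to each station vs reported:
  P: calculated 37.9 vs reported 37.9 → residual 0.0 km
  Q: calculated 171.6 vs reported 146.3 → residual 25.3 km
  R: calculated 148.3 vs reported 148.3 → residual 0.0 km
  S: calculated 168.3 vs reported 168.3 → residual 0.0 km
P, R, S are mutually consistent (residuals ≈ 0); Q is off by 25.3 km.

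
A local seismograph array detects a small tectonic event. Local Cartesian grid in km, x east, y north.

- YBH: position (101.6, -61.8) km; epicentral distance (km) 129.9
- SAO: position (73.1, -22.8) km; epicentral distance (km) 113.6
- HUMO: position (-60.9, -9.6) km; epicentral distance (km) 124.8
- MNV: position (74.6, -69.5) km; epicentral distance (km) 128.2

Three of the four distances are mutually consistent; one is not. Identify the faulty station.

SAO

Solve using three stations at a time. Using YBH, HUMO, MNV (subtract circle equations pairwise → linear system) gives (x, y) ≈ (45.5, 55.1).
Distances from that point to each station vs reported:
  YBH: calculated 129.7 vs reported 129.9 → residual 0.2 km
  SAO: calculated 82.7 vs reported 113.6 → residual 30.9 km
  HUMO: calculated 124.6 vs reported 124.8 → residual 0.2 km
  MNV: calculated 128.0 vs reported 128.2 → residual 0.2 km
YBH, HUMO, MNV are mutually consistent (residuals ≈ 0); SAO is off by 30.9 km.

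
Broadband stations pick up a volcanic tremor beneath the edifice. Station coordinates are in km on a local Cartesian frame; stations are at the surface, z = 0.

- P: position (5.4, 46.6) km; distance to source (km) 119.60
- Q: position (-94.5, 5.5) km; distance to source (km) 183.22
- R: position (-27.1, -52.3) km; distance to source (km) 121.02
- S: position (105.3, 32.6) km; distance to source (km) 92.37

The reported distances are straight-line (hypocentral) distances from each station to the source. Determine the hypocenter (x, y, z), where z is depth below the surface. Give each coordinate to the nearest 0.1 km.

Each station gives a sphere (x−x_i)² + (y−y_i)² + z² = d_i² (stations at z=0).
Subtracting the P sphere from Q and R: z² cancels, leaving linear equations in x and y:
-199.8 x − 82.2 y = -12505.63
-65.0 x − 197.8 y = 927.30
Solving: x ≈ 74.606, y ≈ -29.205 km (keep extra digits for the depth step; rounded: 74.6, -29.2).
Then from the P sphere: z² = 119.60² − (x − 5.4)² − (y − 46.6)² with x = 74.606, y = -29.205, so z ≈ 61.386 ≈ 61.4 km.

(74.6, -29.2, 61.4)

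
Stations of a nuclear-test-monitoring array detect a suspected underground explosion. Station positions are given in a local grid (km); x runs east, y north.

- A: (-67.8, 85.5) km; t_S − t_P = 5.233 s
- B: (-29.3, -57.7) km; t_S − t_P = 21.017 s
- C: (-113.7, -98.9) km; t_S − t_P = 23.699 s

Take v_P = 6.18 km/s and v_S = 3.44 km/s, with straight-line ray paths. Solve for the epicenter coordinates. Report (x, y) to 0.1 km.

Distance from S−P lag: d = Δt · v_P v_S / (v_P − v_S) = Δt · (6.18·3.44)/(6.18−3.44) ≈ 7.7588·Δt.
So d_A = 40.60, d_B = 163.07, d_C = 183.88 km.
Circle about each station: (x + 67.8)² + (y − 85.5)² = 40.60²; (x + 29.3)² + (y + 57.7)² = 163.07²; (x + 113.7)² + (y + 98.9)² = 183.88².
Subtracting the A equation from the B and C equations removes the quadratic terms:
77.0 x − 286.4 y = -32662.77
-91.8 x − 368.8 y = -21361.68
Solving the 2×2 system: x ≈ -108.4, y ≈ 84.9 km.
Check against A (with the unrounded x, y): √((x + 67.8)²+(y − 85.5)²) = 40.60 ≈ 40.60 km. ✓

x ≈ -108.4 km, y ≈ 84.9 km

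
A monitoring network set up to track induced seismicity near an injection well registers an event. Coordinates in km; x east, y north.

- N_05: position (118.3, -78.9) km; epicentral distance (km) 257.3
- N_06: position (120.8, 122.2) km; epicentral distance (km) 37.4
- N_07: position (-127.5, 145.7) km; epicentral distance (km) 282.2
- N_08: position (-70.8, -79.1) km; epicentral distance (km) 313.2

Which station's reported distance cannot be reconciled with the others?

Solve using three stations at a time. Using N_06, N_07, N_08 (subtract circle equations pairwise → linear system) gives (x, y) ≈ (154.6, 138.4).
Distances from that point to each station vs reported:
  N_05: calculated 220.3 vs reported 257.3 → residual 37.0 km
  N_06: calculated 37.5 vs reported 37.4 → residual 0.1 km
  N_07: calculated 282.2 vs reported 282.2 → residual 0.0 km
  N_08: calculated 313.2 vs reported 313.2 → residual 0.0 km
N_06, N_07, N_08 are mutually consistent (residuals ≈ 0); N_05 is off by 37.0 km.

N_05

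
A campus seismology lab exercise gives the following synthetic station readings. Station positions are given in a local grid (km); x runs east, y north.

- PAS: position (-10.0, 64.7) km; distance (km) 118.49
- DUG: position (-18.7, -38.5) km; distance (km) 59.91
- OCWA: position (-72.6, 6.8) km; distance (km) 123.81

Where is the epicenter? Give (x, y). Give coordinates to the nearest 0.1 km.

(41.1, -42.2)

Circle about each station: (x + 10.0)² + (y − 64.7)² = 118.49²; (x + 18.7)² + (y + 38.5)² = 59.91²; (x + 72.6)² + (y − 6.8)² = 123.81².
Subtracting pairs of circle equations eliminates x²+y² and gives linear equations (the radical axes):
-17.4 x − 206.4 y = 7996.52
-125.2 x − 115.8 y = -258.13
Solving the 2×2 system: x ≈ 41.1, y ≈ -42.2 km.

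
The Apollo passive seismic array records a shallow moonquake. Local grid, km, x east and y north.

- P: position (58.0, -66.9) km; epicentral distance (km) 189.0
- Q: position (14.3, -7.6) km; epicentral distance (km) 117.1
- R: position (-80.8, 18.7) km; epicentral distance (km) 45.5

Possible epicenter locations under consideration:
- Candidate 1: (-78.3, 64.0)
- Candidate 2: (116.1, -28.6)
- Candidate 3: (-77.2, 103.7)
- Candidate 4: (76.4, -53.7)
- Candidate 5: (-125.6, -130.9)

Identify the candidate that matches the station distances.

For each candidate, compare |candidate − station| to the reported distance:
Candidate 1: residuals P 0.0, Q 0.0, R 0.1 → max 0.1 km
Candidate 2: residuals P 119.4, Q 13.2, R 157.0 → max 157.0 km
Candidate 3: residuals P 28.7, Q 27.0, R 39.6 → max 39.6 km
Candidate 4: residuals P 166.4, Q 39.8, R 127.6 → max 166.4 km
Candidate 5: residuals P 5.4, Q 69.4, R 110.7 → max 110.7 km
Only Candidate 1 has all residuals ≈ 0.

Candidate 1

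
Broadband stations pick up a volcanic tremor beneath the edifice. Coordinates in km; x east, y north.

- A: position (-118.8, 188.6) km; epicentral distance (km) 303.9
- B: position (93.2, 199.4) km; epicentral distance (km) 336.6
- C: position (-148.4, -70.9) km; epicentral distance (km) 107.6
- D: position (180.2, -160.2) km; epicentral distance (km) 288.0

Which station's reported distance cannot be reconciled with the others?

D

Solve using three stations at a time. Using A, B, C (subtract circle equations pairwise → linear system) gives (x, y) ≈ (-46.9, -106.7).
Distances from that point to each station vs reported:
  A: calculated 303.9 vs reported 303.9 → residual 0.0 km
  B: calculated 336.6 vs reported 336.6 → residual 0.0 km
  C: calculated 107.6 vs reported 107.6 → residual 0.0 km
  D: calculated 233.3 vs reported 288.0 → residual 54.7 km
A, B, C are mutually consistent (residuals ≈ 0); D is off by 54.7 km.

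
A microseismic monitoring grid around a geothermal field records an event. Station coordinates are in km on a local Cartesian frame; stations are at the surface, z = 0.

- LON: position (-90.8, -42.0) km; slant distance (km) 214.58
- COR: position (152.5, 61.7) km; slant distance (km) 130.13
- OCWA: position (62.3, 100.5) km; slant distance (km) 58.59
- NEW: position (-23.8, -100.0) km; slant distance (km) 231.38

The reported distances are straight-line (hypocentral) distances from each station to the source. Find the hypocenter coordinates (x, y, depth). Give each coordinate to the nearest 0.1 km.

(46.5, 113.5, 54.9)

Each station gives a sphere (x−x_i)² + (y−y_i)² + z² = d_i² (stations at z=0).
Subtracting the LON sphere from COR and OCWA: z² cancels, leaving linear equations in x and y:
486.6 x + 207.4 y = 46165.26
306.2 x + 285.0 y = 46584.69
Solving: x ≈ 46.497, y ≈ 113.499 km (keep extra digits for the depth step; rounded: 46.5, 113.5).
Then from the LON sphere: z² = 214.58² − (x + 90.8)² − (y + 42.0)² with x = 46.497, y = 113.499, so z ≈ 54.901 ≈ 54.9 km.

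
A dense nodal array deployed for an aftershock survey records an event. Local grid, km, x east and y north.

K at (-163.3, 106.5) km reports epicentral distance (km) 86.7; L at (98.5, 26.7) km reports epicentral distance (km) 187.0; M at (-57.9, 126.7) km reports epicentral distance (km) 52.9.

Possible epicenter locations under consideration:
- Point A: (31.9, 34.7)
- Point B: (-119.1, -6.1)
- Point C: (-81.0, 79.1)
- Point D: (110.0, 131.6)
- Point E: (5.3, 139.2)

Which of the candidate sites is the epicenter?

For each candidate, compare |candidate − station| to the reported distance:
Point A: residuals K 121.3, L 119.9, M 75.7 → max 121.3 km
Point B: residuals K 34.3, L 33.1, M 93.3 → max 93.3 km
Point C: residuals K 0.0, L 0.0, M 0.0 → max 0.0 km
Point D: residuals K 187.8, L 81.5, M 115.1 → max 187.8 km
Point E: residuals K 85.0, L 40.9, M 11.5 → max 85.0 km
Only Point C has all residuals ≈ 0.

Point C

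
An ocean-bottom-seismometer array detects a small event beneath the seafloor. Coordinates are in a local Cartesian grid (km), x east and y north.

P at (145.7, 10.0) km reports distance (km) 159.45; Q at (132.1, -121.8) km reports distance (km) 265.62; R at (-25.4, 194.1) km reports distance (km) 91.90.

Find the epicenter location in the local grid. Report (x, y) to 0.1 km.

Circle about each station: (x − 145.7)² + (y − 10.0)² = 159.45²; (x − 132.1)² + (y + 121.8)² = 265.62²; (x + 25.4)² + (y − 194.1)² = 91.90².
Subtracting the P equation from the Q and R equations removes the quadratic terms:
-27.2 x − 263.6 y = -34172.52
-342.2 x + 368.2 y = 33970.17
Solving the 2×2 system: x ≈ 36.2, y ≈ 125.9 km.

(36.2, 125.9)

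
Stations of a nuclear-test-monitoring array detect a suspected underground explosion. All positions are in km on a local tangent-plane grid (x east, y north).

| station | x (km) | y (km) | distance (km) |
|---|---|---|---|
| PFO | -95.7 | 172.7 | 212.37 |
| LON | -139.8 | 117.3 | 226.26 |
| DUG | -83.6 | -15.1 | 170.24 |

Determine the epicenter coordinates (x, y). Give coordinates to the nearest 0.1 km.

75.1 km east, 46.5 km north

Circle about each station: (x + 95.7)² + (y − 172.7)² = 212.37²; (x + 139.8)² + (y − 117.3)² = 226.26²; (x + 83.6)² + (y + 15.1)² = 170.24².
Subtracting pairs of circle equations eliminates x²+y² and gives linear equations (the radical axes):
-88.2 x − 110.8 y = -11773.02
24.2 x − 375.6 y = -15647.45
Solving the 2×2 system: x ≈ 75.1, y ≈ 46.5 km.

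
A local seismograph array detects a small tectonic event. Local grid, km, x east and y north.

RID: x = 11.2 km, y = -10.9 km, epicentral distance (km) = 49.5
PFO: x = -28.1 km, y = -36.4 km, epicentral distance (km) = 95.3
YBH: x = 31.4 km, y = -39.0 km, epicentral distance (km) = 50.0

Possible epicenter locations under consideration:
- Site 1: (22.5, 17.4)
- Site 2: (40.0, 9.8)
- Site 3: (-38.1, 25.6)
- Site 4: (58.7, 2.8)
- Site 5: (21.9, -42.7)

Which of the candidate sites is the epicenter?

For each candidate, compare |candidate − station| to the reported distance:
Site 1: residuals RID 19.0, PFO 21.4, YBH 7.1 → max 21.4 km
Site 2: residuals RID 14.0, PFO 13.0, YBH 0.4 → max 14.0 km
Site 3: residuals RID 11.8, PFO 32.5, YBH 44.9 → max 44.9 km
Site 4: residuals RID 0.1, PFO 0.1, YBH 0.1 → max 0.1 km
Site 5: residuals RID 15.9, PFO 44.9, YBH 39.8 → max 44.9 km
Only Site 4 has all residuals ≈ 0.

Site 4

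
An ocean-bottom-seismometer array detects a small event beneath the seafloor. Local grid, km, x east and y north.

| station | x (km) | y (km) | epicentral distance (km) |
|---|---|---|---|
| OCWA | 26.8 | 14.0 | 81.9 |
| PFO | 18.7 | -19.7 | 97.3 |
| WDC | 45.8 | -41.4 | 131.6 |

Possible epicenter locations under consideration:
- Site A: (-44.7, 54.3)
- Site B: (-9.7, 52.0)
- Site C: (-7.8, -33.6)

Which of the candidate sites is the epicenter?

Site A

For each candidate, compare |candidate − station| to the reported distance:
Site A: residuals OCWA 0.2, PFO 0.1, WDC 0.1 → max 0.2 km
Site B: residuals OCWA 29.2, PFO 20.2, WDC 23.0 → max 29.2 km
Site C: residuals OCWA 23.1, PFO 67.4, WDC 77.4 → max 77.4 km
Only Site A has all residuals ≈ 0.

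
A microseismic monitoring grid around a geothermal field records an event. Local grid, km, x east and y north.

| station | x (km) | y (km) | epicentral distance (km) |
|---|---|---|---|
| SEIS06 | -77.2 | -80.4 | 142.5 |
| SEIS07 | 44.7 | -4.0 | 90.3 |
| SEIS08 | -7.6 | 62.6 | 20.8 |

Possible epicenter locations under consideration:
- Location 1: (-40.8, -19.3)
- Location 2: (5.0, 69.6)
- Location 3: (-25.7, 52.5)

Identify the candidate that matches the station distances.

Location 3

For each candidate, compare |candidate − station| to the reported distance:
Location 1: residuals SEIS06 71.4, SEIS07 3.4, SEIS08 67.6 → max 71.4 km
Location 2: residuals SEIS06 28.5, SEIS07 6.7, SEIS08 6.4 → max 28.5 km
Location 3: residuals SEIS06 0.0, SEIS07 0.0, SEIS08 0.1 → max 0.1 km
Only Location 3 has all residuals ≈ 0.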